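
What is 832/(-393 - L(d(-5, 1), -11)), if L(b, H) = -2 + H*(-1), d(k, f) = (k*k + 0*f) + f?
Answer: -416/201 ≈ -2.0697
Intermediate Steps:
d(k, f) = f + k**2 (d(k, f) = (k**2 + 0) + f = k**2 + f = f + k**2)
L(b, H) = -2 - H
832/(-393 - L(d(-5, 1), -11)) = 832/(-393 - (-2 - 1*(-11))) = 832/(-393 - (-2 + 11)) = 832/(-393 - 1*9) = 832/(-393 - 9) = 832/(-402) = 832*(-1/402) = -416/201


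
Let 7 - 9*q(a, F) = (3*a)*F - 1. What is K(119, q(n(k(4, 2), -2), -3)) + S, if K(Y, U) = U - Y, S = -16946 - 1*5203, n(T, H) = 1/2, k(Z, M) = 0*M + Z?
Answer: -400799/18 ≈ -22267.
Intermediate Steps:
k(Z, M) = Z (k(Z, M) = 0 + Z = Z)
n(T, H) = ½
S = -22149 (S = -16946 - 5203 = -22149)
q(a, F) = 8/9 - F*a/3 (q(a, F) = 7/9 - ((3*a)*F - 1)/9 = 7/9 - (3*F*a - 1)/9 = 7/9 - (-1 + 3*F*a)/9 = 7/9 + (⅑ - F*a/3) = 8/9 - F*a/3)
K(119, q(n(k(4, 2), -2), -3)) + S = ((8/9 - ⅓*(-3)*½) - 1*119) - 22149 = ((8/9 + ½) - 119) - 22149 = (25/18 - 119) - 22149 = -2117/18 - 22149 = -400799/18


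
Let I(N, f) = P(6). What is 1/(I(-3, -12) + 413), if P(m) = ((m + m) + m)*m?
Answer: 1/521 ≈ 0.0019194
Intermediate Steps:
P(m) = 3*m**2 (P(m) = (2*m + m)*m = (3*m)*m = 3*m**2)
I(N, f) = 108 (I(N, f) = 3*6**2 = 3*36 = 108)
1/(I(-3, -12) + 413) = 1/(108 + 413) = 1/521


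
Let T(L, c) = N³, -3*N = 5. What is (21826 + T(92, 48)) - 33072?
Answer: -303767/27 ≈ -11251.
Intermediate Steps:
N = -5/3 (N = -⅓*5 = -5/3 ≈ -1.6667)
T(L, c) = -125/27 (T(L, c) = (-5/3)³ = -125/27)
(21826 + T(92, 48)) - 33072 = (21826 - 125/27) - 33072 = 589177/27 - 33072 = -303767/27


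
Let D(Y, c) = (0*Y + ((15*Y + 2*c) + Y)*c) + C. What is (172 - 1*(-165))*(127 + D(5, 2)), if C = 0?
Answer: 99415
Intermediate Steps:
D(Y, c) = c*(2*c + 16*Y) (D(Y, c) = (0*Y + ((15*Y + 2*c) + Y)*c) + 0 = (0 + ((2*c + 15*Y) + Y)*c) + 0 = (0 + (2*c + 16*Y)*c) + 0 = (0 + c*(2*c + 16*Y)) + 0 = c*(2*c + 16*Y) + 0 = c*(2*c + 16*Y))
(172 - 1*(-165))*(127 + D(5, 2)) = (172 - 1*(-165))*(127 + 2*2*(2 + 8*5)) = (172 + 165)*(127 + 2*2*(2 + 40)) = 337*(127 + 2*2*42) = 337*(127 + 168) = 337*295 = 99415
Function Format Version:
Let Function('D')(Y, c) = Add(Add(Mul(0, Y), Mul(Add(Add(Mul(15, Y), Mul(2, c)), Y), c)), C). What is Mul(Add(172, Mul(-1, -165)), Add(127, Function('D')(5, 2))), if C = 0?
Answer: 99415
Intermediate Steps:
Function('D')(Y, c) = Mul(c, Add(Mul(2, c), Mul(16, Y))) (Function('D')(Y, c) = Add(Add(Mul(0, Y), Mul(Add(Add(Mul(15, Y), Mul(2, c)), Y), c)), 0) = Add(Add(0, Mul(Add(Add(Mul(2, c), Mul(15, Y)), Y), c)), 0) = Add(Add(0, Mul(Add(Mul(2, c), Mul(16, Y)), c)), 0) = Add(Add(0, Mul(c, Add(Mul(2, c), Mul(16, Y)))), 0) = Add(Mul(c, Add(Mul(2, c), Mul(16, Y))), 0) = Mul(c, Add(Mul(2, c), Mul(16, Y))))
Mul(Add(172, Mul(-1, -165)), Add(127, Function('D')(5, 2))) = Mul(Add(172, Mul(-1, -165)), Add(127, Mul(2, 2, Add(2, Mul(8, 5))))) = Mul(Add(172, 165), Add(127, Mul(2, 2, Add(2, 40)))) = Mul(337, Add(127, Mul(2, 2, 42))) = Mul(337, Add(127, 168)) = Mul(337, 295) = 99415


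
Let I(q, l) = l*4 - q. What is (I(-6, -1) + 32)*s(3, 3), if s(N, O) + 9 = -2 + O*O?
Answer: -68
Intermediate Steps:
s(N, O) = -11 + O² (s(N, O) = -9 + (-2 + O*O) = -9 + (-2 + O²) = -11 + O²)
I(q, l) = -q + 4*l (I(q, l) = 4*l - q = -q + 4*l)
(I(-6, -1) + 32)*s(3, 3) = ((-1*(-6) + 4*(-1)) + 32)*(-11 + 3²) = ((6 - 4) + 32)*(-11 + 9) = (2 + 32)*(-2) = 34*(-2) = -68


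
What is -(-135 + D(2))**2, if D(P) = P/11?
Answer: -2199289/121 ≈ -18176.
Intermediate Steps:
D(P) = P/11 (D(P) = P*(1/11) = P/11)
-(-135 + D(2))**2 = -(-135 + (1/11)*2)**2 = -(-135 + 2/11)**2 = -(-1483/11)**2 = -1*2199289/121 = -2199289/121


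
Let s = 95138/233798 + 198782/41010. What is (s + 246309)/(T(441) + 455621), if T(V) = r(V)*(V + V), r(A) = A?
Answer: 590418714205309/2024477270939085 ≈ 0.29164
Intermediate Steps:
s = 12594110854/2397013995 (s = 95138*(1/233798) + 198782*(1/41010) = 47569/116899 + 99391/20505 = 12594110854/2397013995 ≈ 5.2541)
T(V) = 2*V² (T(V) = V*(V + V) = V*(2*V) = 2*V²)
(s + 246309)/(T(441) + 455621) = (12594110854/2397013995 + 246309)/(2*441² + 455621) = 590418714205309/(2397013995*(2*194481 + 455621)) = 590418714205309/(2397013995*(388962 + 455621)) = (590418714205309/2397013995)/844583 = (590418714205309/2397013995)*(1/844583) = 590418714205309/2024477270939085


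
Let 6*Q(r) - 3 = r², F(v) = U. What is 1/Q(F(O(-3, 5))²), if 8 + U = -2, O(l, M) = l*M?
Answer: 6/10003 ≈ 0.00059982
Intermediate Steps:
O(l, M) = M*l
U = -10 (U = -8 - 2 = -10)
F(v) = -10
Q(r) = ½ + r²/6
1/Q(F(O(-3, 5))²) = 1/(½ + ((-10)²)²/6) = 1/(½ + (⅙)*100²) = 1/(½ + (⅙)*10000) = 1/(½ + 5000/3) = 1/(10003/6) = 6/10003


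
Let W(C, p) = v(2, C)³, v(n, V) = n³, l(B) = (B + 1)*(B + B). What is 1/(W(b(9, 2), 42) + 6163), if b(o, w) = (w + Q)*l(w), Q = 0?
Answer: 1/6675 ≈ 0.00014981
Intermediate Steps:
l(B) = 2*B*(1 + B) (l(B) = (1 + B)*(2*B) = 2*B*(1 + B))
b(o, w) = 2*w²*(1 + w) (b(o, w) = (w + 0)*(2*w*(1 + w)) = w*(2*w*(1 + w)) = 2*w²*(1 + w))
W(C, p) = 512 (W(C, p) = (2³)³ = 8³ = 512)
1/(W(b(9, 2), 42) + 6163) = 1/(512 + 6163) = 1/6675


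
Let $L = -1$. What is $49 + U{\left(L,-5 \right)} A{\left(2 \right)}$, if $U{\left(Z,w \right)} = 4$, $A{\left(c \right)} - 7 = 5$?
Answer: $97$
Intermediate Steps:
$A{\left(c \right)} = 12$ ($A{\left(c \right)} = 7 + 5 = 12$)
$49 + U{\left(L,-5 \right)} A{\left(2 \right)} = 49 + 4 \cdot 12 = 49 + 48 = 97$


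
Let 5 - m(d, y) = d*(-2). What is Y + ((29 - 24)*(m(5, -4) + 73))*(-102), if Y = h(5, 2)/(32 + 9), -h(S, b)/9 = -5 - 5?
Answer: -1839990/41 ≈ -44878.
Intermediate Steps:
m(d, y) = 5 + 2*d (m(d, y) = 5 - d*(-2) = 5 - (-2)*d = 5 + 2*d)
h(S, b) = 90 (h(S, b) = -9*(-5 - 5) = -9*(-10) = 90)
Y = 90/41 (Y = 90/(32 + 9) = 90/41 ≈ 2.1951)
Y + ((29 - 24)*(m(5, -4) + 73))*(-102) = 90/41 + ((29 - 24)*((5 + 2*5) + 73))*(-102) = 90/41 + (5*((5 + 10) + 73))*(-102) = 90/41 + (5*(15 + 73))*(-102) = 90/41 + (5*88)*(-102) = 90/41 + 440*(-102) = 90/41 - 44880 = -1839990/41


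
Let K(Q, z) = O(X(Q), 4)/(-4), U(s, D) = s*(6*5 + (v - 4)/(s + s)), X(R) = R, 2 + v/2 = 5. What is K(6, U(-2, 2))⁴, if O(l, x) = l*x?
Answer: 1296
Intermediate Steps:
v = 6 (v = -4 + 2*5 = -4 + 10 = 6)
U(s, D) = s*(30 + 1/s) (U(s, D) = s*(6*5 + (6 - 4)/(s + s)) = s*(30 + 2/((2*s))) = s*(30 + 2*(1/(2*s))) = s*(30 + 1/s))
K(Q, z) = -Q (K(Q, z) = (Q*4)/(-4) = (4*Q)*(-¼) = -Q)
K(6, U(-2, 2))⁴ = (-1*6)⁴ = (-6)⁴ = 1296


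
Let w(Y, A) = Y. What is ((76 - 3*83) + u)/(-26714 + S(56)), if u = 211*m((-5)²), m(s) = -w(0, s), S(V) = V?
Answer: 173/26658 ≈ 0.0064896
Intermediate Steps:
m(s) = 0 (m(s) = -1*0 = 0)
u = 0 (u = 211*0 = 0)
((76 - 3*83) + u)/(-26714 + S(56)) = ((76 - 3*83) + 0)/(-26714 + 56) = ((76 - 249) + 0)/(-26658) = (-173 + 0)*(-1/26658) = -173*(-1/26658) = 173/26658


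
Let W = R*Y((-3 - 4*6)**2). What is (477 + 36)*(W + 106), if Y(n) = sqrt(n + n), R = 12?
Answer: 54378 + 166212*sqrt(2) ≈ 2.8944e+5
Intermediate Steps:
Y(n) = sqrt(2)*sqrt(n) (Y(n) = sqrt(2*n) = sqrt(2)*sqrt(n))
W = 324*sqrt(2) (W = 12*(sqrt(2)*sqrt((-3 - 4*6)**2)) = 12*(sqrt(2)*sqrt((-3 - 24)**2)) = 12*(sqrt(2)*sqrt((-27)**2)) = 12*(sqrt(2)*sqrt(729)) = 12*(sqrt(2)*27) = 12*(27*sqrt(2)) = 324*sqrt(2) ≈ 458.21)
(477 + 36)*(W + 106) = (477 + 36)*(324*sqrt(2) + 106) = 513*(106 + 324*sqrt(2)) = 54378 + 166212*sqrt(2)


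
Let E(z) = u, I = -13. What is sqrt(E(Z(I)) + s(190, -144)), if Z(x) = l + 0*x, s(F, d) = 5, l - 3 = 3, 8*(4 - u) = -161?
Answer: sqrt(466)/4 ≈ 5.3968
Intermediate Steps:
u = 193/8 (u = 4 - 1/8*(-161) = 4 + 161/8 = 193/8 ≈ 24.125)
l = 6 (l = 3 + 3 = 6)
Z(x) = 6 (Z(x) = 6 + 0*x = 6 + 0 = 6)
E(z) = 193/8
sqrt(E(Z(I)) + s(190, -144)) = sqrt(193/8 + 5) = sqrt(233/8) = sqrt(466)/4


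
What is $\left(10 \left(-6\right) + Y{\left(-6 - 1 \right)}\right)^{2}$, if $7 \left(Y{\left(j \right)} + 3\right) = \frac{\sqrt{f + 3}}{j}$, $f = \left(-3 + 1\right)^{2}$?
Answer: $\frac{\left(3087 + \sqrt{7}\right)^{2}}{2401} \approx 3975.8$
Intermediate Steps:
$f = 4$ ($f = \left(-2\right)^{2} = 4$)
$Y{\left(j \right)} = -3 + \frac{\sqrt{7}}{7 j}$ ($Y{\left(j \right)} = -3 + \frac{\sqrt{4 + 3} \frac{1}{j}}{7} = -3 + \frac{\sqrt{7} \frac{1}{j}}{7} = -3 + \frac{\sqrt{7}}{7 j}$)
$\left(10 \left(-6\right) + Y{\left(-6 - 1 \right)}\right)^{2} = \left(10 \left(-6\right) - \left(3 - \frac{\sqrt{7}}{7 \left(-6 - 1\right)}\right)\right)^{2} = \left(-60 - \left(3 - \frac{\sqrt{7}}{7 \left(-6 - 1\right)}\right)\right)^{2} = \left(-60 - \left(3 - \frac{\sqrt{7}}{7 \left(-7\right)}\right)\right)^{2} = \left(-60 - \left(3 - \frac{1}{7} \sqrt{7} \left(- \frac{1}{7}\right)\right)\right)^{2} = \left(-60 - \left(3 + \frac{\sqrt{7}}{49}\right)\right)^{2} = \left(-63 - \frac{\sqrt{7}}{49}\right)^{2}$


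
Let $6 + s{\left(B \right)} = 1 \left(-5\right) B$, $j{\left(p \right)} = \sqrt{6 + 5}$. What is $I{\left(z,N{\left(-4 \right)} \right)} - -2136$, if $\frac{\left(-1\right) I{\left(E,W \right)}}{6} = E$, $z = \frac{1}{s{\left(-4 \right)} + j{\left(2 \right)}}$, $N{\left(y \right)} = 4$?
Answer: $\frac{395076}{185} + \frac{6 \sqrt{11}}{185} \approx 2135.7$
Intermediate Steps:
$j{\left(p \right)} = \sqrt{11}$
$s{\left(B \right)} = -6 - 5 B$ ($s{\left(B \right)} = -6 + 1 \left(-5\right) B = -6 - 5 B$)
$z = \frac{1}{14 + \sqrt{11}}$ ($z = \frac{1}{\left(-6 - -20\right) + \sqrt{11}} = \frac{1}{\left(-6 + 20\right) + \sqrt{11}} = \frac{1}{14 + \sqrt{11}} \approx 0.057748$)
$I{\left(E,W \right)} = - 6 E$
$I{\left(z,N{\left(-4 \right)} \right)} - -2136 = - 6 \left(\frac{14}{185} - \frac{\sqrt{11}}{185}\right) - -2136 = \left(- \frac{84}{185} + \frac{6 \sqrt{11}}{185}\right) + 2136 = \frac{395076}{185} + \frac{6 \sqrt{11}}{185}$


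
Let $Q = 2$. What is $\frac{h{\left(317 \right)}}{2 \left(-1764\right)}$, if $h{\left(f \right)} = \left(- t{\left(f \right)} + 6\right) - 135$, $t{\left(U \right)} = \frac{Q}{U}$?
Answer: $\frac{40895}{1118376} \approx 0.036566$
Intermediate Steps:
$t{\left(U \right)} = \frac{2}{U}$
$h{\left(f \right)} = -129 - \frac{2}{f}$ ($h{\left(f \right)} = \left(- \frac{2}{f} + 6\right) - 135 = \left(6 - \frac{2}{f}\right) - 135 = -129 - \frac{2}{f}$)
$\frac{h{\left(317 \right)}}{2 \left(-1764\right)} = \frac{-129 - \frac{2}{317}}{2 \left(-1764\right)} = \frac{-129 - \frac{2}{317}}{-3528} = \left(-129 - \frac{2}{317}\right) \left(- \frac{1}{3528}\right) = \left(- \frac{40895}{317}\right) \left(- \frac{1}{3528}\right) = \frac{40895}{1118376}$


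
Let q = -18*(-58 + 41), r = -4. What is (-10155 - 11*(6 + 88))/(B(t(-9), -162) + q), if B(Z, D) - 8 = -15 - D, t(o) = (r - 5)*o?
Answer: -11189/461 ≈ -24.271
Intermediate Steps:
t(o) = -9*o (t(o) = (-4 - 5)*o = -9*o)
q = 306 (q = -18*(-17) = 306)
B(Z, D) = -7 - D (B(Z, D) = 8 + (-15 - D) = -7 - D)
(-10155 - 11*(6 + 88))/(B(t(-9), -162) + q) = (-10155 - 11*(6 + 88))/((-7 - 1*(-162)) + 306) = (-10155 - 11*94)/((-7 + 162) + 306) = (-10155 - 1034)/(155 + 306) = -11189/461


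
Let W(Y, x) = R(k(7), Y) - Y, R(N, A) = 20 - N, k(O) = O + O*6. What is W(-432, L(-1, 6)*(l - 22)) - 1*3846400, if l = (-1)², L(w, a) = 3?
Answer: -3845997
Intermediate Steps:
k(O) = 7*O (k(O) = O + 6*O = 7*O)
l = 1
W(Y, x) = -29 - Y (W(Y, x) = (20 - 7*7) - Y = (20 - 1*49) - Y = (20 - 49) - Y = -29 - Y)
W(-432, L(-1, 6)*(l - 22)) - 1*3846400 = (-29 - 1*(-432)) - 1*3846400 = (-29 + 432) - 3846400 = 403 - 3846400 = -3845997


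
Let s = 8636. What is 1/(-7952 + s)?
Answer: 1/684 ≈ 0.0014620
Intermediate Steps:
1/(-7952 + s) = 1/(-7952 + 8636) = 1/684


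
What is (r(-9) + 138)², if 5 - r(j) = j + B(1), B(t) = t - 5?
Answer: 24336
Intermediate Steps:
B(t) = -5 + t
r(j) = 9 - j (r(j) = 5 - (j + (-5 + 1)) = 5 - (j - 4) = 5 - (-4 + j) = 5 + (4 - j) = 9 - j)
(r(-9) + 138)² = ((9 - 1*(-9)) + 138)² = ((9 + 9) + 138)² = (18 + 138)² = 156² = 24336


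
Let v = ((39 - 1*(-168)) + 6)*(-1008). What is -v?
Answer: 214704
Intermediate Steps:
v = -214704 (v = ((39 + 168) + 6)*(-1008) = (207 + 6)*(-1008) = 213*(-1008) = -214704)
-v = -1*(-214704) = 214704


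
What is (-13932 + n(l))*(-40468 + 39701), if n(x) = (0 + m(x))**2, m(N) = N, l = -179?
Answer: -13889603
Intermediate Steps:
n(x) = x**2 (n(x) = (0 + x)**2 = x**2)
(-13932 + n(l))*(-40468 + 39701) = (-13932 + (-179)**2)*(-40468 + 39701) = (-13932 + 32041)*(-767) = 18109*(-767) = -13889603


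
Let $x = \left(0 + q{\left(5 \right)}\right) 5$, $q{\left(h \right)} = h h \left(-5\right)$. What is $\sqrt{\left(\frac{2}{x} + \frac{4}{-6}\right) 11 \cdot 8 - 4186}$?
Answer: $\frac{i \sqrt{23877834}}{75} \approx 65.153 i$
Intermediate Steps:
$q{\left(h \right)} = - 5 h^{2}$ ($q{\left(h \right)} = h^{2} \left(-5\right) = - 5 h^{2}$)
$x = -625$ ($x = \left(0 - 5 \cdot 5^{2}\right) 5 = \left(0 - 125\right) 5 = \left(-125\right) 5 = -625$)
$\sqrt{\left(\frac{2}{x} + \frac{4}{-6}\right) 11 \cdot 8 - 4186} = \sqrt{\left(\frac{2}{-625} + \frac{4}{-6}\right) 11 \cdot 8 - 4186} = \sqrt{\left(2 \left(- \frac{1}{625}\right) + 4 \left(- \frac{1}{6}\right)\right) 11 \cdot 8 - 4186} = \sqrt{\left(- \frac{2}{625} - \frac{2}{3}\right) 11 \cdot 8 - 4186} = \sqrt{\left(- \frac{1256}{1875}\right) 11 \cdot 8 - 4186} = \sqrt{\left(- \frac{13816}{1875}\right) 8 - 4186} = \sqrt{- \frac{110528}{1875} - 4186} = \sqrt{- \frac{7959278}{1875}} = \frac{i \sqrt{23877834}}{75}$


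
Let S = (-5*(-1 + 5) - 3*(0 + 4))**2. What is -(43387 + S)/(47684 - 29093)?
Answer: -44411/18591 ≈ -2.3888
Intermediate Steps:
S = 1024 (S = (-5*4 - 3*4)**2 = (-20 - 12)**2 = (-32)**2 = 1024)
-(43387 + S)/(47684 - 29093) = -(43387 + 1024)/(47684 - 29093) = -44411/18591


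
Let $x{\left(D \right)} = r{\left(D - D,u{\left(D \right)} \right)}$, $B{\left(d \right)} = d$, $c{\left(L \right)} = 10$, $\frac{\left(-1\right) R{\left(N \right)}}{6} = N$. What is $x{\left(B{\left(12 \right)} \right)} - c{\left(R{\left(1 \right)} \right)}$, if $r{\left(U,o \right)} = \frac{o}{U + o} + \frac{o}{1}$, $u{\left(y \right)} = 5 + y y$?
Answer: $140$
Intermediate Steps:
$R{\left(N \right)} = - 6 N$
$u{\left(y \right)} = 5 + y^{2}$
$r{\left(U,o \right)} = o + \frac{o}{U + o}$ ($r{\left(U,o \right)} = \frac{o}{U + o} + o 1 = \frac{o}{U + o} + o = o + \frac{o}{U + o}$)
$x{\left(D \right)} = 6 + D^{2}$ ($x{\left(D \right)} = \frac{\left(5 + D^{2}\right) \left(1 + \left(D - D\right) + \left(5 + D^{2}\right)\right)}{\left(D - D\right) + \left(5 + D^{2}\right)} = \frac{\left(5 + D^{2}\right) \left(1 + 0 + \left(5 + D^{2}\right)\right)}{0 + \left(5 + D^{2}\right)} = \frac{\left(5 + D^{2}\right) \left(6 + D^{2}\right)}{5 + D^{2}} = 6 + D^{2}$)
$x{\left(B{\left(12 \right)} \right)} - c{\left(R{\left(1 \right)} \right)} = \left(6 + 12^{2}\right) - 10 = \left(6 + 144\right) - 10 = 150 - 10 = 140$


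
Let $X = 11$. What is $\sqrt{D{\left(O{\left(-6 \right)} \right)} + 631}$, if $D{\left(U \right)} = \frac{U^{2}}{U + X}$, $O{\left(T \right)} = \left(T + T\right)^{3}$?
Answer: $\frac{i \sqrt{3266690369}}{1717} \approx 33.288 i$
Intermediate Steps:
$O{\left(T \right)} = 8 T^{3}$ ($O{\left(T \right)} = \left(2 T\right)^{3} = 8 T^{3}$)
$D{\left(U \right)} = \frac{U^{2}}{11 + U}$ ($D{\left(U \right)} = \frac{U^{2}}{U + 11} = \frac{U^{2}}{11 + U}$)
$\sqrt{D{\left(O{\left(-6 \right)} \right)} + 631} = \sqrt{\frac{\left(8 \left(-6\right)^{3}\right)^{2}}{11 + 8 \left(-6\right)^{3}} + 631} = \sqrt{\frac{\left(8 \left(-216\right)\right)^{2}}{11 + 8 \left(-216\right)} + 631} = \sqrt{\frac{\left(-1728\right)^{2}}{11 - 1728} + 631} = \sqrt{\frac{2985984}{-1717} + 631} = \sqrt{2985984 \left(- \frac{1}{1717}\right) + 631} = \sqrt{- \frac{2985984}{1717} + 631} = \sqrt{- \frac{1902557}{1717}} = \frac{i \sqrt{3266690369}}{1717}$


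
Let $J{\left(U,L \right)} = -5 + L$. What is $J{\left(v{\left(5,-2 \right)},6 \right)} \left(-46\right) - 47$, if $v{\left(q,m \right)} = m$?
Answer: $-93$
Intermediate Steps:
$J{\left(v{\left(5,-2 \right)},6 \right)} \left(-46\right) - 47 = \left(-5 + 6\right) \left(-46\right) - 47 = 1 \left(-46\right) - 47 = -46 - 47 = -93$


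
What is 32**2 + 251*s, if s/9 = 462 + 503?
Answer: 2180959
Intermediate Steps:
s = 8685 (s = 9*(462 + 503) = 9*965 = 8685)
32**2 + 251*s = 32**2 + 251*8685 = 1024 + 2179935 = 2180959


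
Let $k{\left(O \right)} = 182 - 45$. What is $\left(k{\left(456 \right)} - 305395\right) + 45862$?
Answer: $-259396$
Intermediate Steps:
$k{\left(O \right)} = 137$
$\left(k{\left(456 \right)} - 305395\right) + 45862 = \left(137 - 305395\right) + 45862 = -305258 + 45862 = -259396$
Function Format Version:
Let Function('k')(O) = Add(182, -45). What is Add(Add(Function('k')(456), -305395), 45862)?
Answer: -259396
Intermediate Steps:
Function('k')(O) = 137
Add(Add(Function('k')(456), -305395), 45862) = Add(Add(137, -305395), 45862) = Add(-305258, 45862) = -259396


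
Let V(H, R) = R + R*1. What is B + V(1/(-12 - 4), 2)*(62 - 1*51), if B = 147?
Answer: 191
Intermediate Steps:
V(H, R) = 2*R (V(H, R) = R + R = 2*R)
B + V(1/(-12 - 4), 2)*(62 - 1*51) = 147 + (2*2)*(62 - 1*51) = 147 + 4*(62 - 51) = 147 + 4*11 = 147 + 44 = 191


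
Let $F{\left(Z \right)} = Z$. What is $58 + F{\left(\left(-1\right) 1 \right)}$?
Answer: $57$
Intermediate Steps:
$58 + F{\left(\left(-1\right) 1 \right)} = 58 - 1 = 57$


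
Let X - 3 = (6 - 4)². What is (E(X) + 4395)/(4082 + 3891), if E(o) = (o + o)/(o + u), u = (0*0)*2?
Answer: 4397/7973 ≈ 0.55149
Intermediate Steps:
u = 0 (u = 0*2 = 0)
X = 7 (X = 3 + (6 - 4)² = 3 + 2² = 3 + 4 = 7)
E(o) = 2 (E(o) = (o + o)/(o + 0) = (2*o)/o = 2)
(E(X) + 4395)/(4082 + 3891) = (2 + 4395)/(4082 + 3891) = 4397/7973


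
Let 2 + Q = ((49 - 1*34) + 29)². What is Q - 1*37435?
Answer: -35501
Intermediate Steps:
Q = 1934 (Q = -2 + ((49 - 1*34) + 29)² = -2 + ((49 - 34) + 29)² = -2 + (15 + 29)² = -2 + 44² = -2 + 1936 = 1934)
Q - 1*37435 = 1934 - 1*37435 = 1934 - 37435 = -35501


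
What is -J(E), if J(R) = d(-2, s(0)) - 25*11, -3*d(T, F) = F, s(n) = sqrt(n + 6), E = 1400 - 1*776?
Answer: 275 + sqrt(6)/3 ≈ 275.82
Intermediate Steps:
E = 624 (E = 1400 - 776 = 624)
s(n) = sqrt(6 + n)
d(T, F) = -F/3
J(R) = -275 - sqrt(6)/3 (J(R) = -sqrt(6 + 0)/3 - 25*11 = -sqrt(6)/3 - 275 = -275 - sqrt(6)/3)
-J(E) = -(-275 - sqrt(6)/3) = 275 + sqrt(6)/3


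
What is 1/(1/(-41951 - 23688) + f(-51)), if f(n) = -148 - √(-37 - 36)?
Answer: -637654857147/94687447489762 + 4308478321*I*√73/94687447489762 ≈ -0.0067343 + 0.00038877*I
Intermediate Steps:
f(n) = -148 - I*√73 (f(n) = -148 - √(-73) = -148 - I*√73)
1/(1/(-41951 - 23688) + f(-51)) = 1/(1/(-41951 - 23688) + (-148 - I*√73)) = 1/(1/(-65639) + (-148 - I*√73)) = 1/(-1/65639 + (-148 - I*√73)) = 1/(-9714573/65639 - I*√73)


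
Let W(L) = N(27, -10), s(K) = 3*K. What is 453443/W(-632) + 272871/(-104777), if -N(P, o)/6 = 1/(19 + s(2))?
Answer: -1187761567501/628662 ≈ -1.8893e+6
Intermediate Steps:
N(P, o) = -6/25 (N(P, o) = -6/(19 + 3*2) = -6/(19 + 6) = -6/25)
W(L) = -6/25
453443/W(-632) + 272871/(-104777) = 453443/(-6/25) + 272871/(-104777) = 453443*(-25/6) + 272871*(-1/104777) = -11336075/6 - 272871/104777 = -1187761567501/628662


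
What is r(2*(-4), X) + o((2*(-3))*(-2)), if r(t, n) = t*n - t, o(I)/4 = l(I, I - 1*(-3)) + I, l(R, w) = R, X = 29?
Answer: -128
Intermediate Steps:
o(I) = 8*I (o(I) = 4*(I + I) = 4*(2*I) = 8*I)
r(t, n) = -t + n*t (r(t, n) = n*t - t = -t + n*t)
r(2*(-4), X) + o((2*(-3))*(-2)) = (2*(-4))*(-1 + 29) + 8*((2*(-3))*(-2)) = -8*28 + 8*(-6*(-2)) = -224 + 8*12 = -224 + 96 = -128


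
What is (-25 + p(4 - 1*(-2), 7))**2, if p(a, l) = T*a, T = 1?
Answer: 361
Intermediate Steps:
p(a, l) = a (p(a, l) = 1*a = a)
(-25 + p(4 - 1*(-2), 7))**2 = (-25 + (4 - 1*(-2)))**2 = (-25 + (4 + 2))**2 = (-25 + 6)**2 = (-19)**2 = 361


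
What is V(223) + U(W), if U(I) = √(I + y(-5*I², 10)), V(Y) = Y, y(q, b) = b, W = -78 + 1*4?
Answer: 223 + 8*I ≈ 223.0 + 8.0*I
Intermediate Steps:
W = -74 (W = -78 + 4 = -74)
U(I) = √(10 + I) (U(I) = √(I + 10) = √(10 + I))
V(223) + U(W) = 223 + √(10 - 74) = 223 + √(-64) = 223 + 8*I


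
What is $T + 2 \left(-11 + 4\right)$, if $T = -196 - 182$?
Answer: $-392$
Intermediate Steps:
$T = -378$
$T + 2 \left(-11 + 4\right) = -378 + 2 \left(-11 + 4\right) = -378 + 2 \left(-7\right) = -378 - 14 = -392$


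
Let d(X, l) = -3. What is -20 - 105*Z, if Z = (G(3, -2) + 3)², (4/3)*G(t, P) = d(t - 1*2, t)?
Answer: -1265/16 ≈ -79.063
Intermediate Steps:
G(t, P) = -9/4 (G(t, P) = (¾)*(-3) = -9/4)
Z = 9/16 (Z = (-9/4 + 3)² = (¾)² = 9/16 ≈ 0.56250)
-20 - 105*Z = -20 - 105*9/16 = -20 - 945/16 = -1265/16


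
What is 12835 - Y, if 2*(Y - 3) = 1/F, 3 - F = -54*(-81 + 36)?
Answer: 62286529/4854 ≈ 12832.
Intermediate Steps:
F = -2427 (F = 3 - (-54)*(-81 + 36) = 3 - (-54)*(-45) = 3 - 1*2430 = 3 - 2430 = -2427)
Y = 14561/4854 (Y = 3 + (1/2)/(-2427) = 3 + (1/2)*(-1/2427) = 3 - 1/4854 = 14561/4854 ≈ 2.9998)
12835 - Y = 12835 - 1*14561/4854 = 12835 - 14561/4854 = 62286529/4854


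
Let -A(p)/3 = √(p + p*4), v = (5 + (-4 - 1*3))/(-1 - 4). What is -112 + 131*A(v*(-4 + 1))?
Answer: -112 - 393*I*√6 ≈ -112.0 - 962.65*I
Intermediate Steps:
v = ⅖ (v = (5 + (-4 - 3))/(-5) = (5 - 7)*(-⅕) = -2*(-⅕) = ⅖ ≈ 0.40000)
A(p) = -3*√5*√p (A(p) = -3*√(p + p*4) = -3*√(p + 4*p) = -3*√5*√p)
-112 + 131*A(v*(-4 + 1)) = -112 + 131*(-3*√5*√(2*(-4 + 1)/5)) = -112 + 131*(-3*√5*√((⅖)*(-3))) = -112 + 131*(-3*√5*√(-6/5)) = -112 + 131*(-3*√5*I*√30/5) = -112 + 131*(-3*I*√6) = -112 - 393*I*√6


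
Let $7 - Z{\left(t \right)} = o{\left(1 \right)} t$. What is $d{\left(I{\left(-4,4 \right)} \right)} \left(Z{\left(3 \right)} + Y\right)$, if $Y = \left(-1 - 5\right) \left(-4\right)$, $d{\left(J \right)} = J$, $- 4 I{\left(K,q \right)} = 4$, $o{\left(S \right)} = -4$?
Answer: $-43$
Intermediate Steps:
$I{\left(K,q \right)} = -1$ ($I{\left(K,q \right)} = \left(- \frac{1}{4}\right) 4 = -1$)
$Z{\left(t \right)} = 7 + 4 t$ ($Z{\left(t \right)} = 7 - - 4 t = 7 + 4 t$)
$Y = 24$ ($Y = \left(-6\right) \left(-4\right) = 24$)
$d{\left(I{\left(-4,4 \right)} \right)} \left(Z{\left(3 \right)} + Y\right) = - (\left(7 + 4 \cdot 3\right) + 24) = - (\left(7 + 12\right) + 24) = - (19 + 24) = \left(-1\right) 43 = -43$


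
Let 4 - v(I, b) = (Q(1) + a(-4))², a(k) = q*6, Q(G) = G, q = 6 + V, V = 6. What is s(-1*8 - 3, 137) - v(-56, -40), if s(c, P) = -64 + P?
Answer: 5398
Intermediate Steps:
q = 12 (q = 6 + 6 = 12)
a(k) = 72 (a(k) = 12*6 = 72)
v(I, b) = -5325 (v(I, b) = 4 - (1 + 72)² = 4 - 1*73² = 4 - 1*5329 = 4 - 5329 = -5325)
s(-1*8 - 3, 137) - v(-56, -40) = (-64 + 137) - 1*(-5325) = 73 + 5325 = 5398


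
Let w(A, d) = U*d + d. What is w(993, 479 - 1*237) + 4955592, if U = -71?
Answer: 4938652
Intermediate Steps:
w(A, d) = -70*d (w(A, d) = -71*d + d = -70*d)
w(993, 479 - 1*237) + 4955592 = -70*(479 - 1*237) + 4955592 = -70*(479 - 237) + 4955592 = -70*242 + 4955592 = -16940 + 4955592 = 4938652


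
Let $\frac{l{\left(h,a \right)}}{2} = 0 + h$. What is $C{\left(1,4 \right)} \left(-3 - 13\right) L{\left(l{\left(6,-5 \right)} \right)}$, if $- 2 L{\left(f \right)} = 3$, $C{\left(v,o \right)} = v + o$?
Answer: $120$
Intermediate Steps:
$C{\left(v,o \right)} = o + v$
$l{\left(h,a \right)} = 2 h$ ($l{\left(h,a \right)} = 2 \left(0 + h\right) = 2 h$)
$L{\left(f \right)} = - \frac{3}{2}$ ($L{\left(f \right)} = \left(- \frac{1}{2}\right) 3 = - \frac{3}{2}$)
$C{\left(1,4 \right)} \left(-3 - 13\right) L{\left(l{\left(6,-5 \right)} \right)} = \left(4 + 1\right) \left(-3 - 13\right) \left(- \frac{3}{2}\right) = 5 \left(-3 - 13\right) \left(- \frac{3}{2}\right) = 5 \left(-16\right) \left(- \frac{3}{2}\right) = \left(-80\right) \left(- \frac{3}{2}\right) = 120$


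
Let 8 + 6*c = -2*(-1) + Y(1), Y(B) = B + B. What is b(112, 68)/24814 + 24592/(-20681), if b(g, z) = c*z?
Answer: -916745140/769767501 ≈ -1.1909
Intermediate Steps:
Y(B) = 2*B
c = -⅔ (c = -4/3 + (-2*(-1) + 2*1)/6 = -4/3 + (2 + 2)/6 = -4/3 + (⅙)*4 = -4/3 + ⅔ = -⅔ ≈ -0.66667)
b(g, z) = -2*z/3
b(112, 68)/24814 + 24592/(-20681) = -⅔*68/24814 + 24592/(-20681) = -136/3*1/24814 + 24592*(-1/20681) = -68/37221 - 24592/20681 = -916745140/769767501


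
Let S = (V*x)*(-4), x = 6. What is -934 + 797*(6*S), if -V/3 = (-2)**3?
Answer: -2755366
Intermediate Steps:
V = 24 (V = -3*(-2)**3 = -3*(-8) = 24)
S = -576 (S = (24*6)*(-4) = 144*(-4) = -576)
-934 + 797*(6*S) = -934 + 797*(6*(-576)) = -934 + 797*(-3456) = -934 - 2754432 = -2755366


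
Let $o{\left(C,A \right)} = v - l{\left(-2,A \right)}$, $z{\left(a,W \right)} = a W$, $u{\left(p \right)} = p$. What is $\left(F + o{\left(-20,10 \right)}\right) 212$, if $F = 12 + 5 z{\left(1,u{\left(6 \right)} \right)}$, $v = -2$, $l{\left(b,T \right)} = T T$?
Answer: $-12720$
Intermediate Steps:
$l{\left(b,T \right)} = T^{2}$
$z{\left(a,W \right)} = W a$
$F = 42$ ($F = 12 + 5 \cdot 6 \cdot 1 = 12 + 5 \cdot 6 = 12 + 30 = 42$)
$o{\left(C,A \right)} = -2 - A^{2}$
$\left(F + o{\left(-20,10 \right)}\right) 212 = \left(42 - 102\right) 212 = \left(-60\right) 212 = -12720$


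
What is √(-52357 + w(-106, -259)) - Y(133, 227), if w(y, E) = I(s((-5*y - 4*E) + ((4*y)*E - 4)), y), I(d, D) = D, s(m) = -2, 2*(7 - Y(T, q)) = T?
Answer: 119/2 + I*√52463 ≈ 59.5 + 229.05*I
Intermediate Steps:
Y(T, q) = 7 - T/2
w(y, E) = y
√(-52357 + w(-106, -259)) - Y(133, 227) = √(-52357 - 106) - (7 - ½*133) = √(-52463) - (7 - 133/2) = I*√52463 - 1*(-119/2) = I*√52463 + 119/2 = 119/2 + I*√52463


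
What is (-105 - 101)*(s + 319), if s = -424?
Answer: 21630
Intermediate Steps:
(-105 - 101)*(s + 319) = (-105 - 101)*(-424 + 319) = -206*(-105) = 21630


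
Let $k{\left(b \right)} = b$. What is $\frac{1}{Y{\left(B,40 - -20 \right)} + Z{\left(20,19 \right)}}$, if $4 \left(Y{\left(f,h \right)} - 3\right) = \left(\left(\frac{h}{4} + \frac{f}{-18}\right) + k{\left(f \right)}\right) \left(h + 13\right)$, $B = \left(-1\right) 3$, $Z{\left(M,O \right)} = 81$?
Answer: $\frac{24}{7345} \approx 0.0032675$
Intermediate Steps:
$B = -3$
$Y{\left(f,h \right)} = 3 + \frac{\left(13 + h\right) \left(\frac{h}{4} + \frac{17 f}{18}\right)}{4}$ ($Y{\left(f,h \right)} = 3 + \frac{\left(\left(\frac{h}{4} + \frac{f}{-18}\right) + f\right) \left(h + 13\right)}{4} = 3 + \frac{\left(\left(h \frac{1}{4} + f \left(- \frac{1}{18}\right)\right) + f\right) \left(13 + h\right)}{4} = 3 + \frac{\left(\left(\frac{h}{4} - \frac{f}{18}\right) + f\right) \left(13 + h\right)}{4} = 3 + \frac{\left(\left(- \frac{f}{18} + \frac{h}{4}\right) + f\right) \left(13 + h\right)}{4} = 3 + \frac{\left(\frac{h}{4} + \frac{17 f}{18}\right) \left(13 + h\right)}{4} = 3 + \frac{\left(13 + h\right) \left(\frac{h}{4} + \frac{17 f}{18}\right)}{4}$)
$\frac{1}{Y{\left(B,40 - -20 \right)} + Z{\left(20,19 \right)}} = \frac{1}{\left(3 + \frac{\left(40 - -20\right)^{2}}{16} + \frac{13 \left(40 - -20\right)}{16} + \frac{221}{72} \left(-3\right) + \frac{17}{72} \left(-3\right) \left(40 - -20\right)\right) + 81} = \frac{1}{\left(3 + \frac{\left(40 + 20\right)^{2}}{16} + \frac{13 \left(40 + 20\right)}{16} - \frac{221}{24} + \frac{17}{72} \left(-3\right) \left(40 + 20\right)\right) + 81} = \frac{1}{\left(3 + \frac{60^{2}}{16} + \frac{13}{16} \cdot 60 - \frac{221}{24} + \frac{17}{72} \left(-3\right) 60\right) + 81} = \frac{1}{\left(3 + \frac{1}{16} \cdot 3600 + \frac{195}{4} - \frac{221}{24} - \frac{85}{2}\right) + 81} = \frac{1}{\left(3 + 225 + \frac{195}{4} - \frac{221}{24} - \frac{85}{2}\right) + 81} = \frac{1}{\frac{5401}{24} + 81} = \frac{1}{\frac{7345}{24}} = \frac{24}{7345}$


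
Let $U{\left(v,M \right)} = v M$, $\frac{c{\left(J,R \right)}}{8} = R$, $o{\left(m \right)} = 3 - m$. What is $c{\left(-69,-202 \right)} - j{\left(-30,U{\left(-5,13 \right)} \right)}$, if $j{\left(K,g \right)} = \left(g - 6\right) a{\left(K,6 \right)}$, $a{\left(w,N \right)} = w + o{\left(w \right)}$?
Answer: $-1403$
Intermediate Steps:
$c{\left(J,R \right)} = 8 R$
$U{\left(v,M \right)} = M v$
$a{\left(w,N \right)} = 3$ ($a{\left(w,N \right)} = w - \left(-3 + w\right) = 3$)
$j{\left(K,g \right)} = -18 + 3 g$ ($j{\left(K,g \right)} = \left(g - 6\right) 3 = \left(-6 + g\right) 3 = -18 + 3 g$)
$c{\left(-69,-202 \right)} - j{\left(-30,U{\left(-5,13 \right)} \right)} = 8 \left(-202\right) - \left(-18 + 3 \cdot 13 \left(-5\right)\right) = -1616 - \left(-18 + 3 \left(-65\right)\right) = -1616 - \left(-18 - 195\right) = -1616 - -213 = -1616 + 213 = -1403$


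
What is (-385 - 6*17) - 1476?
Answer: -1963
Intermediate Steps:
(-385 - 6*17) - 1476 = (-385 - 1*102) - 1476 = (-385 - 102) - 1476 = -487 - 1476 = -1963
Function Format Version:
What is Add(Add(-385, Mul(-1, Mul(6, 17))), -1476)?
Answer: -1963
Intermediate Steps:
Add(Add(-385, Mul(-1, Mul(6, 17))), -1476) = Add(Add(-385, Mul(-1, 102)), -1476) = Add(Add(-385, -102), -1476) = Add(-487, -1476) = -1963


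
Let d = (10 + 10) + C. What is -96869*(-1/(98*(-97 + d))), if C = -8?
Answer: -96869/8330 ≈ -11.629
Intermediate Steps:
d = 12 (d = (10 + 10) - 8 = 20 - 8 = 12)
-96869*(-1/(98*(-97 + d))) = -96869*(-1/(98*(-97 + 12))) = -96869/((-98*(-85))) = -96869/8330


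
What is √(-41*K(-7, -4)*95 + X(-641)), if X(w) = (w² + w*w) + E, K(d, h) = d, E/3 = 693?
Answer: √851106 ≈ 922.55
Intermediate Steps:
E = 2079 (E = 3*693 = 2079)
X(w) = 2079 + 2*w² (X(w) = (w² + w*w) + 2079 = (w² + w²) + 2079 = 2*w² + 2079 = 2079 + 2*w²)
√(-41*K(-7, -4)*95 + X(-641)) = √(-41*(-7)*95 + (2079 + 2*(-641)²)) = √(287*95 + (2079 + 2*410881)) = √(27265 + (2079 + 821762)) = √(27265 + 823841) = √851106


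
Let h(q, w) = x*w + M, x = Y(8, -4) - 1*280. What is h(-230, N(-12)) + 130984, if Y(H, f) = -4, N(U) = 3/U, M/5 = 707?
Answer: 134590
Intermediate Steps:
M = 3535 (M = 5*707 = 3535)
x = -284 (x = -4 - 1*280 = -4 - 280 = -284)
h(q, w) = 3535 - 284*w (h(q, w) = -284*w + 3535 = 3535 - 284*w)
h(-230, N(-12)) + 130984 = (3535 - 852/(-12)) + 130984 = (3535 - 852*(-1)/12) + 130984 = (3535 - 284*(-¼)) + 130984 = (3535 + 71) + 130984 = 3606 + 130984 = 134590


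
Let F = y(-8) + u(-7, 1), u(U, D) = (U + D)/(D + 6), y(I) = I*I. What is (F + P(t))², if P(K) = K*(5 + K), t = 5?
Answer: 627264/49 ≈ 12801.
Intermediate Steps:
y(I) = I²
u(U, D) = (D + U)/(6 + D)
F = 442/7 (F = (-8)² + (1 - 7)/(6 + 1) = 64 - 6/7 = 442/7 ≈ 63.143)
(F + P(t))² = (442/7 + 5*(5 + 5))² = (442/7 + 5*10)² = (442/7 + 50)² = (792/7)² = 627264/49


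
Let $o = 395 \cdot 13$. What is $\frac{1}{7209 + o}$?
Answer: $\frac{1}{12344} \approx 8.1011 \cdot 10^{-5}$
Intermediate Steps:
$o = 5135$
$\frac{1}{7209 + o} = \frac{1}{7209 + 5135} = \frac{1}{12344}$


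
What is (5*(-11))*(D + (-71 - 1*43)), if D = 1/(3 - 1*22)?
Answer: 119185/19 ≈ 6272.9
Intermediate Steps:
D = -1/19 (D = 1/(3 - 22) = 1/(-19) = -1/19 ≈ -0.052632)
(5*(-11))*(D + (-71 - 1*43)) = (5*(-11))*(-1/19 + (-71 - 1*43)) = -55*(-1/19 + (-71 - 43)) = -55*(-1/19 - 114) = -55*(-2167/19) = 119185/19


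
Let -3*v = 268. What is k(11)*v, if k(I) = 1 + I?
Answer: -1072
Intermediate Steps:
v = -268/3 (v = -⅓*268 = -268/3 ≈ -89.333)
k(11)*v = (1 + 11)*(-268/3) = 12*(-268/3) = -1072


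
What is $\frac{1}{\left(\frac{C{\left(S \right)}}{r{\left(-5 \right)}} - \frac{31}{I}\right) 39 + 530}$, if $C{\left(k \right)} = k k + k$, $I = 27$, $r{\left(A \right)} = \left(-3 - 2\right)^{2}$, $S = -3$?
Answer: $\frac{225}{111281} \approx 0.0020219$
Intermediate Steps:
$r{\left(A \right)} = 25$ ($r{\left(A \right)} = \left(-5\right)^{2} = 25$)
$C{\left(k \right)} = k + k^{2}$ ($C{\left(k \right)} = k^{2} + k = k + k^{2}$)
$\frac{1}{\left(\frac{C{\left(S \right)}}{r{\left(-5 \right)}} - \frac{31}{I}\right) 39 + 530} = \frac{1}{\left(\frac{\left(-3\right) \left(1 - 3\right)}{25} - \frac{31}{27}\right) 39 + 530} = \frac{1}{\left(\left(-3\right) \left(-2\right) \frac{1}{25} - \frac{31}{27}\right) 39 + 530} = \frac{1}{\left(6 \cdot \frac{1}{25} - \frac{31}{27}\right) 39 + 530} = \frac{1}{\left(\frac{6}{25} - \frac{31}{27}\right) 39 + 530} = \frac{1}{\left(- \frac{613}{675}\right) 39 + 530} = \frac{1}{- \frac{7969}{225} + 530} = \frac{1}{\frac{111281}{225}} = \frac{225}{111281}$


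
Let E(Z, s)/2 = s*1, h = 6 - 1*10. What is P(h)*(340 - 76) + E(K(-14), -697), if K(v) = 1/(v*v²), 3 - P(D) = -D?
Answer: -1658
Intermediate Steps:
h = -4 (h = 6 - 10 = -4)
P(D) = 3 + D (P(D) = 3 - (-1)*D = 3 + D)
K(v) = v⁻³ (K(v) = 1/(v³) = v⁻³)
E(Z, s) = 2*s (E(Z, s) = 2*(s*1) = 2*s)
P(h)*(340 - 76) + E(K(-14), -697) = (3 - 4)*(340 - 76) + 2*(-697) = -1*264 - 1394 = -264 - 1394 = -1658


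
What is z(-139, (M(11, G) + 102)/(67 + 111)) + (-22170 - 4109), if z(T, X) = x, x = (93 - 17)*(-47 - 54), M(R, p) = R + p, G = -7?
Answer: -33955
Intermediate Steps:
x = -7676 (x = 76*(-101) = -7676)
z(T, X) = -7676
z(-139, (M(11, G) + 102)/(67 + 111)) + (-22170 - 4109) = -7676 + (-22170 - 4109) = -7676 - 26279 = -33955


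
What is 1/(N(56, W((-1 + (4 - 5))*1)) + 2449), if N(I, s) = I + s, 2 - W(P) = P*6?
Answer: 1/2519 ≈ 0.00039698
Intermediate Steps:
W(P) = 2 - 6*P (W(P) = 2 - P*6 = 2 - 6*P)
1/(N(56, W((-1 + (4 - 5))*1)) + 2449) = 1/((56 + (2 - 6*(-1 + (4 - 5)))) + 2449) = 1/((56 + (2 - 6*(-1 - 1))) + 2449) = 1/((56 + (2 - (-12))) + 2449) = 1/((56 + (2 - 6*(-2))) + 2449) = 1/((56 + (2 + 12)) + 2449) = 1/((56 + 14) + 2449) = 1/(70 + 2449) = 1/2519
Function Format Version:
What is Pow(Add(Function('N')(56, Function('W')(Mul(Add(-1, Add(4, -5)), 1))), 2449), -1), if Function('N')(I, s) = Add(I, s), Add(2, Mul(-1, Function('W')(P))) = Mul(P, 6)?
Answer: Rational(1, 2519) ≈ 0.00039698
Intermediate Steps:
Function('W')(P) = Add(2, Mul(-6, P)) (Function('W')(P) = Add(2, Mul(-1, Mul(P, 6))) = Add(2, Mul(-1, Mul(6, P))) = Add(2, Mul(-6, P)))
Pow(Add(Function('N')(56, Function('W')(Mul(Add(-1, Add(4, -5)), 1))), 2449), -1) = Pow(Add(Add(56, Add(2, Mul(-6, Mul(Add(-1, Add(4, -5)), 1)))), 2449), -1) = Pow(Add(Add(56, Add(2, Mul(-6, Mul(Add(-1, -1), 1)))), 2449), -1) = Pow(Add(Add(56, Add(2, Mul(-6, Mul(-2, 1)))), 2449), -1) = Pow(Add(Add(56, Add(2, Mul(-6, -2))), 2449), -1) = Pow(Add(Add(56, Add(2, 12)), 2449), -1) = Pow(Add(Add(56, 14), 2449), -1) = Pow(Add(70, 2449), -1) = Pow(2519, -1) = Rational(1, 2519)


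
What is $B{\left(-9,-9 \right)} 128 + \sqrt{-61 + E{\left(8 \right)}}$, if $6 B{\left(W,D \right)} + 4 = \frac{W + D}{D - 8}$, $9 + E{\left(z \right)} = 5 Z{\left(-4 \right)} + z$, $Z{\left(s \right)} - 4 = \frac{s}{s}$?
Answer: $- \frac{3200}{51} + i \sqrt{37} \approx -62.745 + 6.0828 i$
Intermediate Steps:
$Z{\left(s \right)} = 5$ ($Z{\left(s \right)} = 4 + \frac{s}{s} = 4 + 1 = 5$)
$E{\left(z \right)} = 16 + z$ ($E{\left(z \right)} = -9 + \left(5 \cdot 5 + z\right) = -9 + \left(25 + z\right) = 16 + z$)
$B{\left(W,D \right)} = - \frac{2}{3} + \frac{D + W}{6 \left(-8 + D\right)}$ ($B{\left(W,D \right)} = - \frac{2}{3} + \frac{\left(W + D\right) \frac{1}{D - 8}}{6} = - \frac{2}{3} + \frac{\left(D + W\right) \frac{1}{-8 + D}}{6} = - \frac{2}{3} + \frac{\frac{1}{-8 + D} \left(D + W\right)}{6} = - \frac{2}{3} + \frac{D + W}{6 \left(-8 + D\right)}$)
$B{\left(-9,-9 \right)} 128 + \sqrt{-61 + E{\left(8 \right)}} = \frac{32 - 9 - -27}{6 \left(-8 - 9\right)} 128 + \sqrt{-61 + \left(16 + 8\right)} = \frac{32 - 9 + 27}{6 \left(-17\right)} 128 + \sqrt{-61 + 24} = \frac{1}{6} \left(- \frac{1}{17}\right) 50 \cdot 128 + \sqrt{-37} = \left(- \frac{25}{51}\right) 128 + i \sqrt{37} = - \frac{3200}{51} + i \sqrt{37}$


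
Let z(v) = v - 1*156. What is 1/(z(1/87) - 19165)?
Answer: -87/1680926 ≈ -5.1757e-5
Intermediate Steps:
z(v) = -156 + v (z(v) = v - 156 = -156 + v)
1/(z(1/87) - 19165) = 1/((-156 + 1/87) - 19165) = 1/(-13571/87 - 19165) = 1/(-1680926/87) = -87/1680926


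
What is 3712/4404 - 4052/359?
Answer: -4128100/395259 ≈ -10.444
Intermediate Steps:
3712/4404 - 4052/359 = 3712*(1/4404) - 4052*1/359 = 928/1101 - 4052/359 = -4128100/395259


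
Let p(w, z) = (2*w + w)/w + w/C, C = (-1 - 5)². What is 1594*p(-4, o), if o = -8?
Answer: 41444/9 ≈ 4604.9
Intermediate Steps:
C = 36 (C = (-6)² = 36)
p(w, z) = 3 + w/36 (p(w, z) = (2*w + w)/w + w/36 = (3*w)/w + w*(1/36) = 3 + w/36)
1594*p(-4, o) = 1594*(3 + (1/36)*(-4)) = 1594*(3 - ⅑) = 1594*(26/9) = 41444/9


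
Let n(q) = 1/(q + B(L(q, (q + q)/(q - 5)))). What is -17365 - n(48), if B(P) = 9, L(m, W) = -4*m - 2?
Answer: -989806/57 ≈ -17365.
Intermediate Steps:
L(m, W) = -2 - 4*m
n(q) = 1/(9 + q) (n(q) = 1/(q + 9) = 1/(9 + q))
-17365 - n(48) = -17365 - 1/(9 + 48) = -17365 - 1/57 = -989806/57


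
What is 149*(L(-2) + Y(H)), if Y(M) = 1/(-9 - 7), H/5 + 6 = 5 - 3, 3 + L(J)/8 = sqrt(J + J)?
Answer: -57365/16 + 2384*I ≈ -3585.3 + 2384.0*I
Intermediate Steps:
L(J) = -24 + 8*sqrt(2)*sqrt(J) (L(J) = -24 + 8*sqrt(J + J) = -24 + 8*sqrt(2*J) = -24 + 8*(sqrt(2)*sqrt(J)) = -24 + 8*sqrt(2)*sqrt(J))
H = -20 (H = -30 + 5*(5 - 3) = -30 + 5*2 = -30 + 10 = -20)
Y(M) = -1/16 (Y(M) = 1/(-16) = -1/16)
149*(L(-2) + Y(H)) = 149*((-24 + 8*sqrt(2)*sqrt(-2)) - 1/16) = 149*((-24 + 8*sqrt(2)*(I*sqrt(2))) - 1/16) = 149*((-24 + 16*I) - 1/16) = 149*(-385/16 + 16*I) = -57365/16 + 2384*I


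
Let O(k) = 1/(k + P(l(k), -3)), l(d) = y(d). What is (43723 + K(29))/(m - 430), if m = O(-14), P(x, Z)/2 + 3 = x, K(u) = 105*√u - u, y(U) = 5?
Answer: -436940/4301 - 1050*√29/4301 ≈ -102.91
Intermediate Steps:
l(d) = 5
K(u) = -u + 105*√u
P(x, Z) = -6 + 2*x
O(k) = 1/(4 + k) (O(k) = 1/(k + (-6 + 2*5)) = 1/(k + (-6 + 10)) = 1/(k + 4) = 1/(4 + k))
m = -⅒ (m = 1/(4 - 14) = 1/(-10) = -⅒ ≈ -0.10000)
(43723 + K(29))/(m - 430) = (43723 + (-1*29 + 105*√29))/(-⅒ - 430) = (43723 + (-29 + 105*√29))/(-4301/10) = (43694 + 105*√29)*(-10/4301) = -436940/4301 - 1050*√29/4301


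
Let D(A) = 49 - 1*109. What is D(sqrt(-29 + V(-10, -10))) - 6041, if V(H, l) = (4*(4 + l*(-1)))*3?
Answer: -6101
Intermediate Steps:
V(H, l) = 48 - 12*l (V(H, l) = (4*(4 - l))*3 = (16 - 4*l)*3 = 48 - 12*l)
D(A) = -60 (D(A) = 49 - 109 = -60)
D(sqrt(-29 + V(-10, -10))) - 6041 = -60 - 6041 = -6101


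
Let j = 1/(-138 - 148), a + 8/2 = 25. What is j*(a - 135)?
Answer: 57/143 ≈ 0.39860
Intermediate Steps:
a = 21 (a = -4 + 25 = 21)
j = -1/286 (j = 1/(-286) = -1/286 ≈ -0.0034965)
j*(a - 135) = -(21 - 135)/286 = -1/286*(-114) = 57/143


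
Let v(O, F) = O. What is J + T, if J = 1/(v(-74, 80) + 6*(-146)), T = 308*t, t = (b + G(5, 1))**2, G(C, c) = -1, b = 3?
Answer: 1170399/950 ≈ 1232.0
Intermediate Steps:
t = 4 (t = (3 - 1)**2 = 2**2 = 4)
T = 1232 (T = 308*4 = 1232)
J = -1/950 (J = 1/(-74 + 6*(-146)) = 1/(-74 - 876) = 1/(-950) = -1/950 ≈ -0.0010526)
J + T = -1/950 + 1232 = 1170399/950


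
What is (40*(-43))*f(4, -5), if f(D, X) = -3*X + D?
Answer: -32680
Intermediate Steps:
f(D, X) = D - 3*X
(40*(-43))*f(4, -5) = (40*(-43))*(4 - 3*(-5)) = -1720*(4 + 15) = -1720*19 = -32680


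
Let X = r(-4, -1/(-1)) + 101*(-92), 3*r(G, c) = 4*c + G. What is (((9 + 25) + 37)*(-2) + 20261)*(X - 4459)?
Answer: -276656369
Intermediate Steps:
r(G, c) = G/3 + 4*c/3 (r(G, c) = (4*c + G)/3 = (G + 4*c)/3 = G/3 + 4*c/3)
X = -9292 (X = ((1/3)*(-4) + 4*(-1/(-1))/3) + 101*(-92) = (-4/3 + 4*(-1*(-1))/3) - 9292 = (-4/3 + (4/3)*1) - 9292 = (-4/3 + 4/3) - 9292 = 0 - 9292 = -9292)
(((9 + 25) + 37)*(-2) + 20261)*(X - 4459) = (((9 + 25) + 37)*(-2) + 20261)*(-9292 - 4459) = ((34 + 37)*(-2) + 20261)*(-13751) = (71*(-2) + 20261)*(-13751) = (-142 + 20261)*(-13751) = 20119*(-13751) = -276656369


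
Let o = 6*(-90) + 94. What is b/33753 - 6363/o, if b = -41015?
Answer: 196477649/15053838 ≈ 13.052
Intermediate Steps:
o = -446 (o = -540 + 94 = -446)
b/33753 - 6363/o = -41015/33753 - 6363/(-446) = -41015*1/33753 - 6363*(-1/446) = -41015/33753 + 6363/446 = 196477649/15053838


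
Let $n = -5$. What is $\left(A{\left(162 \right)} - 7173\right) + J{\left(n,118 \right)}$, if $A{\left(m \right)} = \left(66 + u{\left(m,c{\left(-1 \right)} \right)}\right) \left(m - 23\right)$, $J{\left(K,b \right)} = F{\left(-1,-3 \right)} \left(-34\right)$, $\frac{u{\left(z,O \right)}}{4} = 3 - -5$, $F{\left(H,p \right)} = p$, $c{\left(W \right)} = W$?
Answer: $6551$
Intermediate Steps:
$u{\left(z,O \right)} = 32$ ($u{\left(z,O \right)} = 4 \left(3 - -5\right) = 4 \left(3 + 5\right) = 4 \cdot 8 = 32$)
$J{\left(K,b \right)} = 102$ ($J{\left(K,b \right)} = \left(-3\right) \left(-34\right) = 102$)
$A{\left(m \right)} = -2254 + 98 m$ ($A{\left(m \right)} = \left(66 + 32\right) \left(m - 23\right) = 98 \left(-23 + m\right) = -2254 + 98 m$)
$\left(A{\left(162 \right)} - 7173\right) + J{\left(n,118 \right)} = \left(\left(-2254 + 98 \cdot 162\right) - 7173\right) + 102 = \left(\left(-2254 + 15876\right) - 7173\right) + 102 = \left(13622 - 7173\right) + 102 = 6449 + 102 = 6551$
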